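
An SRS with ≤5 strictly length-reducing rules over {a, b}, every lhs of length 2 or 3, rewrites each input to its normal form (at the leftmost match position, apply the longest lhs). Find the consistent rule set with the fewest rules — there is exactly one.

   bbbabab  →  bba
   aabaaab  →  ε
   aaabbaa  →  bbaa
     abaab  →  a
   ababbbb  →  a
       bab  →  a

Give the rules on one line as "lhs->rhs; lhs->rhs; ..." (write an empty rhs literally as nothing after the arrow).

aaa->; ab->; abb->a; bab->a

  | bbbabab => bbaab => bba
  | aabaaab => aaaab => ab => ε
  | aaabbaa => bbaa
  | abaab => aab => a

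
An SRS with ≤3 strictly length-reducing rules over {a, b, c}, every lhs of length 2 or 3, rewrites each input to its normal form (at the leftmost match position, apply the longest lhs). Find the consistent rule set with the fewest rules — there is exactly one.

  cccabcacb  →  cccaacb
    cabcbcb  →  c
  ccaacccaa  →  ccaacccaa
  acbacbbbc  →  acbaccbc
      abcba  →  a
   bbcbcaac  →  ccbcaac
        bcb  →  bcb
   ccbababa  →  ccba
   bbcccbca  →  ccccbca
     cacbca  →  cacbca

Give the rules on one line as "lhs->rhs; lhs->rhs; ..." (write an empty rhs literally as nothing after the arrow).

ab->; abc->a; bb->c

  | cccabcacb => cccaacb
  | cabcbcb => cabcb => cab => c
  | ccaacccaa
  | acbacbbbc => acbaccbc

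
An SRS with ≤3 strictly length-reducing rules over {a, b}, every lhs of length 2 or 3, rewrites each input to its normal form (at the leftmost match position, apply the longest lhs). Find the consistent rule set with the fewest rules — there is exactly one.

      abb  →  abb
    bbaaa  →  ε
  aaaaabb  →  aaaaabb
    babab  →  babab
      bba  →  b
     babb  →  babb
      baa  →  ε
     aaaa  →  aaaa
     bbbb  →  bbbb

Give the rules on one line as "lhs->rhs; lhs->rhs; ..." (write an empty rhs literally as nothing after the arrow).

  | abb
  | bbaaa => baa => ε
  | aaaaabb
  | babab

baa->; bba->b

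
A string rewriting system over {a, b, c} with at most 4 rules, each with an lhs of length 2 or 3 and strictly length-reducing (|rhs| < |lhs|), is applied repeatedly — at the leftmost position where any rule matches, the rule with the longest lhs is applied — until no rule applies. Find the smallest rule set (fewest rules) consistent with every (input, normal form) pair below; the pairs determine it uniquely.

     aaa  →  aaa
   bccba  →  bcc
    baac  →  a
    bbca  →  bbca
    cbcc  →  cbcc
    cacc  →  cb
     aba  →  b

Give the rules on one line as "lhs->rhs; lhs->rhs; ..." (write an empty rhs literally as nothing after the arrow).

  | aaa
  | bccba => bcc
  | baac => ac => a
  | bbca

aba->b; ac->a; acc->b; ba->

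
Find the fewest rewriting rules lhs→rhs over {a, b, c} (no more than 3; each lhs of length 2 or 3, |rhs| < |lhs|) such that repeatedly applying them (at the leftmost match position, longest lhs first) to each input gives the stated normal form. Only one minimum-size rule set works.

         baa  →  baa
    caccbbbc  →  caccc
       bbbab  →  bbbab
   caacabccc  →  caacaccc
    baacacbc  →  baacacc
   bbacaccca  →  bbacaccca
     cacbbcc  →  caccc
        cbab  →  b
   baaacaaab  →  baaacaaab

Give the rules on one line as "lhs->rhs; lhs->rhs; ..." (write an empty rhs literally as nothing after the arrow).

bc->c; cba->

  | baa
  | caccbbbc => caccbbc => caccbc => caccc
  | bbbab
  | caacabccc => caacaccc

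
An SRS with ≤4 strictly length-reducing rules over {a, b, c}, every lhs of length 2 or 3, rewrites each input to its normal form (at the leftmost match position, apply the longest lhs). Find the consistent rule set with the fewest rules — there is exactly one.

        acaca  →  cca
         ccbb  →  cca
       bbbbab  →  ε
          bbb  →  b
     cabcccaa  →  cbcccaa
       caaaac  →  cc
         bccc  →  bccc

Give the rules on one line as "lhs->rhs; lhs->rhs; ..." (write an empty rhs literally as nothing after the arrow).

aab->; ab->b; ac->c; bb->a

  | acaca => caca => cca
  | ccbb => cca
  | bbbbab => abbab => bbab => aab => ε
  | bbb => ab => b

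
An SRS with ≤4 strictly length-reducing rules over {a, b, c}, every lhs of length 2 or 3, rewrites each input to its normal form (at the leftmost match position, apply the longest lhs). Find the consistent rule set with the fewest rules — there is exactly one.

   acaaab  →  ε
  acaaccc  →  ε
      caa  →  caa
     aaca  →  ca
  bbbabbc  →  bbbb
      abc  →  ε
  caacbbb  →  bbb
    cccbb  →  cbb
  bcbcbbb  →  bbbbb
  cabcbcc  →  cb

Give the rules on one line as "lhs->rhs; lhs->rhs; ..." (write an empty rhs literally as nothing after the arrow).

  | acaaab => caaab => caac => cac => cc => ε
  | acaaccc => caaccc => caccc => cccc => cc => ε
  | caa
  | aaca => aca => ca

ab->c; ac->c; bc->b; cc->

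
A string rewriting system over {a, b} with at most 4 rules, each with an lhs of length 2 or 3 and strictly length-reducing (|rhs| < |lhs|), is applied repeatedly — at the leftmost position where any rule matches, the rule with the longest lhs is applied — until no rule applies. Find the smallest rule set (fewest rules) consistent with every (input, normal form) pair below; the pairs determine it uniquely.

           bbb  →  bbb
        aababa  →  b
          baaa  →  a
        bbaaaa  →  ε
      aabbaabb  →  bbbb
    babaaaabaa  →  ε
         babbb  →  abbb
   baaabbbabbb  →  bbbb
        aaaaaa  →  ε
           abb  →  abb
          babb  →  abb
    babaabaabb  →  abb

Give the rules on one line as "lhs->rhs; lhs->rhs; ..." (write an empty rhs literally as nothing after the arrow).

  | bbb
  | aababa => bbaba => baba => aba => aa => b
  | baaa => a
  | bbaaaa => baa => ε

aa->b; aaa->; ba->a; baa->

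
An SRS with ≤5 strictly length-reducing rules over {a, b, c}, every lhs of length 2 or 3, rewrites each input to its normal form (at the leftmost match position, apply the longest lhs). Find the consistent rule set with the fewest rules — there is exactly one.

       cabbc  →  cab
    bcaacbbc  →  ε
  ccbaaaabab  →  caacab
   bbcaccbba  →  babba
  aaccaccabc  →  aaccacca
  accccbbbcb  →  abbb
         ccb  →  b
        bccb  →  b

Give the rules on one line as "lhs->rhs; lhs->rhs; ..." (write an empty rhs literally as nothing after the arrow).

aab->c; bc->; cb->b; cba->a

  | cabbc => cab
  | bcaacbbc => aacbbc => aabbc => cbc => bc => ε
  | ccbaaaabab => caaaabab => caacab
  | bbcaccbba => baccbba => bacbba => babba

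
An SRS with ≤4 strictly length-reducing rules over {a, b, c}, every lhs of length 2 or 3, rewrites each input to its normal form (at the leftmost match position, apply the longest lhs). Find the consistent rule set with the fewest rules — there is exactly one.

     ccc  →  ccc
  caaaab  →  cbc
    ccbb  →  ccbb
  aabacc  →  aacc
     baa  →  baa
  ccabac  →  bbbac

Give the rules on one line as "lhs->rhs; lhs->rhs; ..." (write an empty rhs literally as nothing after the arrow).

  | ccc
  | caaaab => cbcab => cbc
  | ccbb
  | aabacc => aacc

aaa->bc; ab->; cca->bb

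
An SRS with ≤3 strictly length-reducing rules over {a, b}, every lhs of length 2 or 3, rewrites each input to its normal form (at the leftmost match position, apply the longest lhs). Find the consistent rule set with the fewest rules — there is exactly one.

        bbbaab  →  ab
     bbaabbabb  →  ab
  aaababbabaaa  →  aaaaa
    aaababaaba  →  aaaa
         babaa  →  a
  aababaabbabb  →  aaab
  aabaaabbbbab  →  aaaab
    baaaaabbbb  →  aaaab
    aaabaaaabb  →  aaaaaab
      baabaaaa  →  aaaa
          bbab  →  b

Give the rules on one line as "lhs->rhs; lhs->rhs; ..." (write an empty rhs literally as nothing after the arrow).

  | bbbaab => bbaab => baab => ab
  | bbaabbabb => baabbabb => abbabb => ababb => abb => ab
  | aaababbabaaa => aaabbabaaa => aaababaaa => aaabaaa => aaaaa
  | aaababaaba => aaabaaba => aaaaba => aaaa

ba->; bb->b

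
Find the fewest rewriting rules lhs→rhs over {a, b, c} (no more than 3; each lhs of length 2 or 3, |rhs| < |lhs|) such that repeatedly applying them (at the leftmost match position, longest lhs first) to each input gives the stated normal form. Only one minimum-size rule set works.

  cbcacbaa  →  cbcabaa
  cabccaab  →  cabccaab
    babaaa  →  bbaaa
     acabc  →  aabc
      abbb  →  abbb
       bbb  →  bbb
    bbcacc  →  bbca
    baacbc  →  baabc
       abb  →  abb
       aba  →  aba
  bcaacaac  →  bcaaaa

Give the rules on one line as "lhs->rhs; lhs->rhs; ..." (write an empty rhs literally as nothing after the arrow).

  | cbcacbaa => cbcabaa
  | cabccaab
  | babaaa => bbaaa
  | acabc => aabc

ac->a; bab->bb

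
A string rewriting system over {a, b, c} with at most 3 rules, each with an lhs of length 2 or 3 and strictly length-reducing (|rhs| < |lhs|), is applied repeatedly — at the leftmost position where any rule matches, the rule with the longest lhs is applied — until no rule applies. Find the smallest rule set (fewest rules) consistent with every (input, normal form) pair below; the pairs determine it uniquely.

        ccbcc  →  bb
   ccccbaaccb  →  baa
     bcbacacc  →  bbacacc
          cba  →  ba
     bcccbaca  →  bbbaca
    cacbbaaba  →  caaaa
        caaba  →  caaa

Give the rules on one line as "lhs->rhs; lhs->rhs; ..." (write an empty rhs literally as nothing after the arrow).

  | ccbcc => cbcc => bcc => bb
  | ccccbaaccb => cccbaaccb => ccbaaccb => cbaaccb => baaccb => baacb => baab => baa
  | bcbacacc => bbacacc
  | cba => ba

ab->a; bcc->bb; cb->b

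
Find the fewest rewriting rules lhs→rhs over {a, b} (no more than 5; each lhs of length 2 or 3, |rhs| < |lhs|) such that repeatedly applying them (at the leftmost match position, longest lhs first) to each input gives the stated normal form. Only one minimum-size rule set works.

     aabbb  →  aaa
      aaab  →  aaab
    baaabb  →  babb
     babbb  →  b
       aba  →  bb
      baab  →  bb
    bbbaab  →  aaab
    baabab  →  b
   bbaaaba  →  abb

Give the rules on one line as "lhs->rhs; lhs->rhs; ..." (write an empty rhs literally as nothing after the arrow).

  | aabbb => aaa
  | aaab
  | baaabb => babb
  | babbb => baa => b

aba->bb; baa->b; bba->; bbb->a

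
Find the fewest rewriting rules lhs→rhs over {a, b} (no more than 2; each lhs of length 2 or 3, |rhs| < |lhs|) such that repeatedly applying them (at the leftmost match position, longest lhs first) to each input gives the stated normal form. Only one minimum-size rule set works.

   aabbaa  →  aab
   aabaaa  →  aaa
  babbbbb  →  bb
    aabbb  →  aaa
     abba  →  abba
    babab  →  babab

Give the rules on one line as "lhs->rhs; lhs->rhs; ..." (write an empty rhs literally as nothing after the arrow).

baa->; bbb->a

  | aabbaa => aab
  | aabaaa => aaa
  | babbbbb => baabb => bb
  | aabbb => aaa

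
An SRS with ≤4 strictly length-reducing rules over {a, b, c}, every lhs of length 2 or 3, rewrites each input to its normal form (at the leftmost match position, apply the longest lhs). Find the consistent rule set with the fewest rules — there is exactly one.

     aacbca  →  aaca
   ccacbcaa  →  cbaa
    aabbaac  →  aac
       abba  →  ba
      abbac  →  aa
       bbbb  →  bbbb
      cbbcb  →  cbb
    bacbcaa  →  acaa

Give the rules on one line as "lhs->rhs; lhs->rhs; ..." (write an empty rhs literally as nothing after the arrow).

  | aacbca => aaca
  | ccacbcaa => cbbcaa => cbaa
  | aabbaac => abaac => aac
  | abba => ba

ab->; bac->aa; bc->; cac->b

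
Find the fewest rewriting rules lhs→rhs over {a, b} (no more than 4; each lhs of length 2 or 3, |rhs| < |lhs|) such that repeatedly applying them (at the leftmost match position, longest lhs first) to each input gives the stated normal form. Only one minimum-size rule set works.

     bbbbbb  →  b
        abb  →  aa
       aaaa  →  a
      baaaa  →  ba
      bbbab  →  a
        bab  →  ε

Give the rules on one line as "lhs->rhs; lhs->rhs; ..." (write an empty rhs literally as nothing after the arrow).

  | bbbbbb => abbbb => aabb => b
  | abb => aa
  | aaaa => a
  | baaaa => ba

aaa->; aab->; bab->; bb->a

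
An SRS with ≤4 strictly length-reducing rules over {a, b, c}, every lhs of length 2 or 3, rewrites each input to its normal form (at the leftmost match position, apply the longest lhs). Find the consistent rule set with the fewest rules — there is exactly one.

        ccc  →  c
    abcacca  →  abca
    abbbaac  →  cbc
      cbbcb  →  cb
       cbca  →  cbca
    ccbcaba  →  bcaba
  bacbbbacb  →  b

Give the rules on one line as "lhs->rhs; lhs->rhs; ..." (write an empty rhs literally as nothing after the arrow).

  | ccc => c
  | abcacca => abccca => abca
  | abbbaac => acbaac => cbaac => cbac => cbc
  | cbbcb => cccb => cb

ac->c; bb->c; cc->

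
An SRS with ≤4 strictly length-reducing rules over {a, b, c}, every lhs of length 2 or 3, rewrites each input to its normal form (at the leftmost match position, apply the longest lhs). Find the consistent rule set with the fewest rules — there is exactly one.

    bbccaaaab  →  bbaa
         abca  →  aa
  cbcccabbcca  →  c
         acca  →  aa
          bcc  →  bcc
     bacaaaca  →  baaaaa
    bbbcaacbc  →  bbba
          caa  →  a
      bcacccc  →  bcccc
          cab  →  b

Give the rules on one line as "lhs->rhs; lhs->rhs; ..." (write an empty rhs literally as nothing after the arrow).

ab->a; ac->a; ca->; cb->

  | bbccaaaab => bbcaaab => bbaab => bbaa
  | abca => aca => aa
  | cbcccabbcca => cccabbcca => ccbbcca => cbcca => cca => c
  | acca => aca => aa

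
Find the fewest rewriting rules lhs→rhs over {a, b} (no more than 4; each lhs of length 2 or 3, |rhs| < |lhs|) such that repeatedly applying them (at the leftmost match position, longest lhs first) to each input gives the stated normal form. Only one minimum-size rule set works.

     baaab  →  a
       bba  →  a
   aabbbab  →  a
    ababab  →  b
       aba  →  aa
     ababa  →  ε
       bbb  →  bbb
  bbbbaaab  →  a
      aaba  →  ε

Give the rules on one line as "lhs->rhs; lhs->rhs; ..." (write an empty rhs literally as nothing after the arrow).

  | baaab => ab => a
  | bba => ba => a
  | aabbbab => babbab => abbab => abab => aab => ba => a
  | ababab => aabab => baab => b

aab->ba; ab->a; ba->a; baa->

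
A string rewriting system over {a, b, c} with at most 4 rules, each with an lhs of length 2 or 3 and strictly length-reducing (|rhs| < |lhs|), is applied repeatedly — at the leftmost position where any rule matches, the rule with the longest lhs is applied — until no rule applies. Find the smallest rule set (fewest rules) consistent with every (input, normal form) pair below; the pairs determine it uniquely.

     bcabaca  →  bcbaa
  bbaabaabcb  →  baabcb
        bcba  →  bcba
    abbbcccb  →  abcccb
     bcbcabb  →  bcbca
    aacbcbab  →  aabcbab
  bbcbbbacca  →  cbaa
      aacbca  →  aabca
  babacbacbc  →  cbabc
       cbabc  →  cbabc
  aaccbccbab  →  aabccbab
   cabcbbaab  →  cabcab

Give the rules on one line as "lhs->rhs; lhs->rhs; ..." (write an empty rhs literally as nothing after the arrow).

  | bcabaca => bcbaca => bcbaa
  | bbaabaabcb => abaabcb => baabcb
  | bcba
  | abbbcccb => abcccb

aba->ba; ac->a; bb->; bba->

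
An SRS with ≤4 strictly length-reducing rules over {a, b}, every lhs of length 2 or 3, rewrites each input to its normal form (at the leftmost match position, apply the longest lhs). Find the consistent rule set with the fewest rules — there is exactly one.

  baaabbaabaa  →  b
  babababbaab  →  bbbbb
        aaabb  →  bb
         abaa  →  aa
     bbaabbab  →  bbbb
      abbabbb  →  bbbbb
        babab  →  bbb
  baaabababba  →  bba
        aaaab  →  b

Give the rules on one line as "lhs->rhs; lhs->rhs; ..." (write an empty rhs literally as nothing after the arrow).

  | baaabbaabaa => abbaabaa => bbaabaa => bbaa => b
  | babababbaab => bbababbaab => bbbabbaab => bbbbbaab => bbbbb
  | aaabb => aabb => abb => bb
  | abaa => aa

ab->b; aba->a; baa->; bab->bb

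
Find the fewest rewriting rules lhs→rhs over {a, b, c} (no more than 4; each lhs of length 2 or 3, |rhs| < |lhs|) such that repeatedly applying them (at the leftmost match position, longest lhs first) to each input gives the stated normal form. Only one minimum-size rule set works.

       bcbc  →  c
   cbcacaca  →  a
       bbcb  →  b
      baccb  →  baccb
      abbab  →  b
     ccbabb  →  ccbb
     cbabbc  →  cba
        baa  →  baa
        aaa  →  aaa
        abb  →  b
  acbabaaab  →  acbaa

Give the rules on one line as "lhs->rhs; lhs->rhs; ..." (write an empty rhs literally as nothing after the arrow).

  | bcbc => abc => c
  | cbcacaca => caacaca => acaca => aca => a
  | bbcb => bab => b
  | baccb

ab->; bc->a; ca->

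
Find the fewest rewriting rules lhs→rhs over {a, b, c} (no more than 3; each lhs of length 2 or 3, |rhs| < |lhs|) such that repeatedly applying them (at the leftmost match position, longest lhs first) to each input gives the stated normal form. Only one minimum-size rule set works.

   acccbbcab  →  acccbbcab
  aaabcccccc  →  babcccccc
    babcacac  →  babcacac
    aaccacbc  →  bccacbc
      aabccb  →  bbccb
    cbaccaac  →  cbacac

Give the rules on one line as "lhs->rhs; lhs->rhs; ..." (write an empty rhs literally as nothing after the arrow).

  | acccbbcab
  | aaabcccccc => babcccccc
  | babcacac
  | aaccacbc => bccacbc

aa->b; caa->a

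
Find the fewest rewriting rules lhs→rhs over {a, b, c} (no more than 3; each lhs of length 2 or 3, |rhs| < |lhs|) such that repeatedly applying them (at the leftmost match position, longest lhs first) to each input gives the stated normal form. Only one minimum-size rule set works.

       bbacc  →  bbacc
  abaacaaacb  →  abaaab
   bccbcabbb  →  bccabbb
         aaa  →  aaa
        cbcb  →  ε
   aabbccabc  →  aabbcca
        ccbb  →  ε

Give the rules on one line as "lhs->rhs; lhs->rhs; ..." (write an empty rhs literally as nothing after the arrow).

  | bbacc
  | abaacaaacb => abaaaacb => abaaab
  | bccbcabbb => bccabbb
  | aaa

aac->a; abc->a; cb->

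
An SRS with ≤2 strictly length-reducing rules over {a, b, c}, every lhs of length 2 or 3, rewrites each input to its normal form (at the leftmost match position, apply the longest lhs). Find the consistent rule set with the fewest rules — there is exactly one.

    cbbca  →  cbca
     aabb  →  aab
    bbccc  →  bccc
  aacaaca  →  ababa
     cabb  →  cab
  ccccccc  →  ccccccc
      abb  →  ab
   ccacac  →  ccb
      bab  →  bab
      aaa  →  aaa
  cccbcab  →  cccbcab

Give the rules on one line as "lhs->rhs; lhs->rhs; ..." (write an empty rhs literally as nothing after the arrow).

ac->b; bb->b

  | cbbca => cbca
  | aabb => aab
  | bbccc => bccc
  | aacaaca => abaaca => ababa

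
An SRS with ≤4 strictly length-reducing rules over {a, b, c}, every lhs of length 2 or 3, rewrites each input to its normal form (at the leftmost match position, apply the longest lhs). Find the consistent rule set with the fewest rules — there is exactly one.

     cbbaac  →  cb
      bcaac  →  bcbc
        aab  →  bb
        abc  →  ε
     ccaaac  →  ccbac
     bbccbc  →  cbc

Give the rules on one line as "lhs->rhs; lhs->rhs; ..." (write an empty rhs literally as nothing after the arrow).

aa->b; abc->; bbc->

  | cbbaac => cbbbc => cb
  | bcaac => bcbc
  | aab => bb
  | abc => ε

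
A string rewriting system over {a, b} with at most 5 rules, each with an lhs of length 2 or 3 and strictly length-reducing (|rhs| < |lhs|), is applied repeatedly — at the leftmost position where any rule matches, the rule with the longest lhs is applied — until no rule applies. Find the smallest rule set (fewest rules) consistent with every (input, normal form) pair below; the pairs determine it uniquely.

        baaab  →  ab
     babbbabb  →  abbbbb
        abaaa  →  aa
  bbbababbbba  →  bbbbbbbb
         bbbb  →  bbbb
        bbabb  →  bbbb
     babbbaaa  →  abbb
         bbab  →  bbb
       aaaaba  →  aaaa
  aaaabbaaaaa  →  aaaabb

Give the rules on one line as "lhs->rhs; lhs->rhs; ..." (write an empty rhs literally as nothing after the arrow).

  | baaab => ab
  | babbbabb => abbbabb => abbbbb
  | abaaa => aa
  | bbbababbbba => bbbbabbbba => bbbbbbbba => bbbbbbbb

ba->; baa->; bab->ab; bba->bb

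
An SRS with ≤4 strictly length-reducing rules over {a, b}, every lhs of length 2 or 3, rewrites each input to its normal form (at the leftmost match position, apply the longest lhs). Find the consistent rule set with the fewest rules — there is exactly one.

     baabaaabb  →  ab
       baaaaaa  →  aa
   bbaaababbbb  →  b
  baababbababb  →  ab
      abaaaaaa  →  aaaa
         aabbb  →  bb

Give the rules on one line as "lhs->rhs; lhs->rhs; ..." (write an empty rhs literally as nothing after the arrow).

  | baabaaabb => abbaaabb => aaabb => ab
  | baaaaaa => abaaaa => aabaa => aa
  | bbaaababbbb => babababbbb => bababbb => babb => b
  | baababbababb => abbabbababb => abbababb => ababb => ab

aab->; abb->; baa->ab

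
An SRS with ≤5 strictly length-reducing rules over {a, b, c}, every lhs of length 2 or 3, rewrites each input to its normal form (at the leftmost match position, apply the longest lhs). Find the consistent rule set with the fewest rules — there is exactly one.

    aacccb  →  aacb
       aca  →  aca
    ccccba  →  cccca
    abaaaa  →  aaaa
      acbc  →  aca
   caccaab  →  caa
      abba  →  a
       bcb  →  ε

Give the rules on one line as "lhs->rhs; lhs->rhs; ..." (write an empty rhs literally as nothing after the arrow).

  | aacccb => aacb
  | aca
  | ccccba => cccca
  | abaaaa => aaaa

ab->; acc->a; ba->a; bc->a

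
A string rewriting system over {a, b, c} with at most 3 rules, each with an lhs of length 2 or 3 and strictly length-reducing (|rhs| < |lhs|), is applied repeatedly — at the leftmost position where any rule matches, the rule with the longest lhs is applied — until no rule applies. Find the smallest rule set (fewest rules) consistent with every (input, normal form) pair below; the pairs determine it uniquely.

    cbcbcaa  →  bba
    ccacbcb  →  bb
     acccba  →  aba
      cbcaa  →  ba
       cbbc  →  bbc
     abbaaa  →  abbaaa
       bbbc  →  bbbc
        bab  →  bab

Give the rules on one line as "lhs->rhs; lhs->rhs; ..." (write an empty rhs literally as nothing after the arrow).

ca->; cb->b

  | cbcbcaa => bcbcaa => bbcaa => bba
  | ccacbcb => ccbcb => cbcb => bcb => bb
  | acccba => accba => acba => aba
  | cbcaa => bcaa => ba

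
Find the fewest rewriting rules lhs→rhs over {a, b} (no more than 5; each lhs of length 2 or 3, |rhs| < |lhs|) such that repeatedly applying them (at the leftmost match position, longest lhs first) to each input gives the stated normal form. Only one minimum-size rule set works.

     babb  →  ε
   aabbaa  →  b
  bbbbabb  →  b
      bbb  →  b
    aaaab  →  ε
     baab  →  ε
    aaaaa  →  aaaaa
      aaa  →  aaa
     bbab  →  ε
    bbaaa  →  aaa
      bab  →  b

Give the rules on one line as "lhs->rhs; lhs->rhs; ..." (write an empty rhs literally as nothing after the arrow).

  | babb => bb => ε
  | aabbaa => abbaa => baa => b
  | bbbbabb => bbabb => abb => b
  | bbb => b

aab->ab; ab->; baa->b; bb->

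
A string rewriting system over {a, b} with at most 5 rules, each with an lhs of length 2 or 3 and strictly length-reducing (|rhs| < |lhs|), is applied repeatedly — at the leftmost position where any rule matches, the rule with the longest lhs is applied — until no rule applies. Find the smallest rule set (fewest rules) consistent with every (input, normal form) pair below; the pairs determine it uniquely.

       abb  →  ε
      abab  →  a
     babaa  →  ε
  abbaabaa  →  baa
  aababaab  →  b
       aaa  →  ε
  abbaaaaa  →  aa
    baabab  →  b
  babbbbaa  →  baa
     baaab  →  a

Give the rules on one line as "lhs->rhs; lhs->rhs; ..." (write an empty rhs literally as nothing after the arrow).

  | abb => ε
  | abab => bab => bb => a
  | babaa => bbaa => aaa => ε
  | abbaabaa => aabaa => abaa => baa

aaa->; ab->b; abb->; bb->a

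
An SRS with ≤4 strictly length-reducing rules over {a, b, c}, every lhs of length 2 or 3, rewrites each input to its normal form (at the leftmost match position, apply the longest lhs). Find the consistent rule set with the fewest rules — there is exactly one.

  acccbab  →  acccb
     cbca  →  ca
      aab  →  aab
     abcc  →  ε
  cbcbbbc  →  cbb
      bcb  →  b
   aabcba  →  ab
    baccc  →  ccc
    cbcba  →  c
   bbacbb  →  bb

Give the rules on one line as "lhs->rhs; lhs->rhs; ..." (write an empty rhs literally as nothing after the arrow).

  | acccbab => acccb
  | cbca => ca
  | aab
  | abcc => bc => ε

abc->b; ba->; bc->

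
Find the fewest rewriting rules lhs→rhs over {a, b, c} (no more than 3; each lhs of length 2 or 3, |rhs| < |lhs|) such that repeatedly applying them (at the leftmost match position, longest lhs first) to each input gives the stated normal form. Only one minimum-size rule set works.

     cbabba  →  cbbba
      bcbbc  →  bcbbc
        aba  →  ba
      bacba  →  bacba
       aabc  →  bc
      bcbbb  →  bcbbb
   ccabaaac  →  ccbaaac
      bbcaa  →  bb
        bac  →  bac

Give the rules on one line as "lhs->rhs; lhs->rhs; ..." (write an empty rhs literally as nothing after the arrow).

ab->b; caa->

  | cbabba => cbbba
  | bcbbc
  | aba => ba
  | bacba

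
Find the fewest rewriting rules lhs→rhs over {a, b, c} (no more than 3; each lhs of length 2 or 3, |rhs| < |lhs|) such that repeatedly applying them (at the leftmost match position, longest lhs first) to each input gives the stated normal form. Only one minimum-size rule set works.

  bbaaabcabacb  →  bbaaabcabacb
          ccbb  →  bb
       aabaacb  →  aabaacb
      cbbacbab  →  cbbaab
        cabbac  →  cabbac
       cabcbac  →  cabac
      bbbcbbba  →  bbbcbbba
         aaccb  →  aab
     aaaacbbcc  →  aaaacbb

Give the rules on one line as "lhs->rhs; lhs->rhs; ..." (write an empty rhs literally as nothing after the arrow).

  | bbaaabcabacb
  | ccbb => bb
  | aabaacb
  | cbbacbab => cbbaab

cba->a; cc->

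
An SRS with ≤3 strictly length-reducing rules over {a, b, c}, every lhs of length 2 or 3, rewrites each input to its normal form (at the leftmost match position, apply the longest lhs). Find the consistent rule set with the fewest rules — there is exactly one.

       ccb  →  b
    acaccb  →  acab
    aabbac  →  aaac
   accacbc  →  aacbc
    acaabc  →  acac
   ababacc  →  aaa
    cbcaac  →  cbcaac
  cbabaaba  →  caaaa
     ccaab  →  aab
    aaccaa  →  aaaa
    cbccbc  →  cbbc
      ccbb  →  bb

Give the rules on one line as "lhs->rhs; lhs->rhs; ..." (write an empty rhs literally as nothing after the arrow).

  | ccb => b
  | acaccb => acab
  | aabbac => aabac => aaac
  | accacbc => aacbc

abc->c; ba->a; cc->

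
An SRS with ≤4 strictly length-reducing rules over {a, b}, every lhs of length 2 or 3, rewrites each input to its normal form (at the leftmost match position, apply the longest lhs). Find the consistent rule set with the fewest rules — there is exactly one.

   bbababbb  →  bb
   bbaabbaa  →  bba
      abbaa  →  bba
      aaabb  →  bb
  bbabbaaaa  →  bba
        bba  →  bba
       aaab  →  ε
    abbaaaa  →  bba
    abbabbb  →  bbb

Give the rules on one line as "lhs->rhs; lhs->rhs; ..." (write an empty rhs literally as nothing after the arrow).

  | bbababbb => babbb => bb
  | bbaabbaa => bbabbaa => bbaa => bba
  | abbaa => bbaa => bba
  | aaabb => aabb => abb => bb

aa->a; ab->; abb->bb; bab->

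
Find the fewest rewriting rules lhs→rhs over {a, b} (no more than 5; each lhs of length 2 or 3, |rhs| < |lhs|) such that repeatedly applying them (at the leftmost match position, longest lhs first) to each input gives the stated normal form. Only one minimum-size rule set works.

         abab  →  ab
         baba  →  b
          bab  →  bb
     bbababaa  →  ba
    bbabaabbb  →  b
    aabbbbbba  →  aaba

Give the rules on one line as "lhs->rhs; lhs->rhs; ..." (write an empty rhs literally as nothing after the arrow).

  | abab => abb => ab
  | baba => bba => b
  | bab => bb
  | bbababaa => bbabaa => bbaa => ba

abb->ab; bab->bb; bba->b; bbb->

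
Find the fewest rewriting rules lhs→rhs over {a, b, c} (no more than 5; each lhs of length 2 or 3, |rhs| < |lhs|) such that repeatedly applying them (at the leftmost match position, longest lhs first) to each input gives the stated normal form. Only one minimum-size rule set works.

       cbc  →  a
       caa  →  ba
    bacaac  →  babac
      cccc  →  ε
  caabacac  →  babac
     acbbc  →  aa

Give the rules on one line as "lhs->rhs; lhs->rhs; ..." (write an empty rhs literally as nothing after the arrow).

bc->c; ca->b; cbc->a; cc->

  | cbc => a
  | caa => ba
  | bacaac => babac
  | cccc => cc => ε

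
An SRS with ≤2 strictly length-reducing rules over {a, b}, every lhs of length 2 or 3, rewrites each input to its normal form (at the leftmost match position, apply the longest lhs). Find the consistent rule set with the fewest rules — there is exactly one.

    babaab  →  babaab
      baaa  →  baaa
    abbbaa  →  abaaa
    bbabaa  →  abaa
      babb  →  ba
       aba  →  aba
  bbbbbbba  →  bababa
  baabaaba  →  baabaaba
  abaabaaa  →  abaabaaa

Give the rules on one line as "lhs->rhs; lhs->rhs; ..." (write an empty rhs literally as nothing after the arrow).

  | babaab
  | baaa
  | abbbaa => abaaa
  | bbabaa => abaa

bb->; bbb->ba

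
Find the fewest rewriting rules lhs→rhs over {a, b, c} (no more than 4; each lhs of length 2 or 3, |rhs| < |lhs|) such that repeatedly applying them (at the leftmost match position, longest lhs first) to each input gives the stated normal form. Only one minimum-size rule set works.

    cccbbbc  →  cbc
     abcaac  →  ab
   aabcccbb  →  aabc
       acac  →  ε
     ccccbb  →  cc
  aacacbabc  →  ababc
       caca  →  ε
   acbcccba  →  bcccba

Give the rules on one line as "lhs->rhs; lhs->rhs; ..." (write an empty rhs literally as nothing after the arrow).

  | cccbbbc => ccabc => cbc
  | abcaac => abac => ab
  | aabcccbb => aabcca => aabc
  | acac => ac => ε

ac->; ca->; cbb->a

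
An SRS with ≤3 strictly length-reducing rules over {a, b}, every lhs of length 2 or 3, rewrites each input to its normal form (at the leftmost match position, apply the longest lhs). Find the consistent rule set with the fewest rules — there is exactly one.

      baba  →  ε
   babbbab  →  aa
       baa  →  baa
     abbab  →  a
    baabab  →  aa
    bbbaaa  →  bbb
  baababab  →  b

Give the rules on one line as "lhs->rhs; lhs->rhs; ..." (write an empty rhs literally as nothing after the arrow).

aaa->; aba->; bab->aa

  | baba => aaa => ε
  | babbbab => aabbab => aabaa => aa
  | baa
  | abbab => abaa => a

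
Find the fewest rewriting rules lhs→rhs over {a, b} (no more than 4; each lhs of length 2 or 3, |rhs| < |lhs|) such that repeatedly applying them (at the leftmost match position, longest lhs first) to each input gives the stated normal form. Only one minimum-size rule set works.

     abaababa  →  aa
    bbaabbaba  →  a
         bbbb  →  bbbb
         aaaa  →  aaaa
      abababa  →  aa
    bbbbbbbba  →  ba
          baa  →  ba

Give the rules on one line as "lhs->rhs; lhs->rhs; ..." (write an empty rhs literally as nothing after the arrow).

aab->a; baa->ba; bab->; bba->ba

  | abaababa => abababa => aaba => aa
  | bbaabbaba => baabbaba => babbaba => baba => a
  | bbbb
  | aaaa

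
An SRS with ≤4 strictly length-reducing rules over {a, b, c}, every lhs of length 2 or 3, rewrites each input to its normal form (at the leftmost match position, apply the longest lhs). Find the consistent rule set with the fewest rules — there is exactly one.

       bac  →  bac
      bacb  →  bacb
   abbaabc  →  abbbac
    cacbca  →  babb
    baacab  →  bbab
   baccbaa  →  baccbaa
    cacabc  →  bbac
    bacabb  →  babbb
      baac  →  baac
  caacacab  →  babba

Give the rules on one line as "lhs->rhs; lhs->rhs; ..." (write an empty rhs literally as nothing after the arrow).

aab->ba; ca->b; cac->ba

  | bac
  | bacb
  | abbaabc => abbbac
  | cacbca => babca => babb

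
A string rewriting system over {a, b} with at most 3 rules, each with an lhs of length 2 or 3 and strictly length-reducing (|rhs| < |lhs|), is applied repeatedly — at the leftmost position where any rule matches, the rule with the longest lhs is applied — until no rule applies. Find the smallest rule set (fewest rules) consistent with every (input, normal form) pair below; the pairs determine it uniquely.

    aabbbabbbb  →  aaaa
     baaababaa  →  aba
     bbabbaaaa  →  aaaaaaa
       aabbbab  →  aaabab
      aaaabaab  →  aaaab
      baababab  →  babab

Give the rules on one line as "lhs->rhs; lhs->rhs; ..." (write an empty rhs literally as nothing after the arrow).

  | aabbbabbbb => aaababbbb => aaabaabb => aaabb => aaaa
  | baaababaa => ababaa => aba
  | bbabbaaaa => aabbaaaa => aaaaaaa
  | aabbbab => aaabab

baa->; bb->a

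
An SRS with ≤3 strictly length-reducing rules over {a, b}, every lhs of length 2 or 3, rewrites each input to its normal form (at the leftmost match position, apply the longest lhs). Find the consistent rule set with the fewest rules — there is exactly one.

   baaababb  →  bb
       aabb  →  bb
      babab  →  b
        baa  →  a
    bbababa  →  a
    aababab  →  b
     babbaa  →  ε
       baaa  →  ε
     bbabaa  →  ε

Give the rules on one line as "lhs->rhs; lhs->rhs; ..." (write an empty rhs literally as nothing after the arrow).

aa->; ba->; bba->a

  | baaababb => aababb => babb => bb
  | aabb => bb
  | babab => bab => b
  | baa => a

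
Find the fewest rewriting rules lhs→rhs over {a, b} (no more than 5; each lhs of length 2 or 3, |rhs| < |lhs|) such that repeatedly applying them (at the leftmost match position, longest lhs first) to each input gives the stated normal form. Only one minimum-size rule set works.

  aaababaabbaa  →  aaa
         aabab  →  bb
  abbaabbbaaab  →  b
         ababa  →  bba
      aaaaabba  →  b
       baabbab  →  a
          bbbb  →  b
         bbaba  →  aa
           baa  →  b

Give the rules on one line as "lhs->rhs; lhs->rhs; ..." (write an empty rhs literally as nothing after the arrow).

ab->b; abb->ba; baa->ab; bbb->a

  | aaababaabbaa => aababaabbaa => ababaabbaa => babaabbaa => bbaabbaa => babbbaa => bbabaa => bbbaa => aaa
  | aabab => abab => bab => bb
  | abbaabbbaaab => baaabbbaaab => ababbbaaab => babbbaaab => bbabaaab => bbbaaab => aaaab => aaab => aab => ab => b
  | ababa => baba => bba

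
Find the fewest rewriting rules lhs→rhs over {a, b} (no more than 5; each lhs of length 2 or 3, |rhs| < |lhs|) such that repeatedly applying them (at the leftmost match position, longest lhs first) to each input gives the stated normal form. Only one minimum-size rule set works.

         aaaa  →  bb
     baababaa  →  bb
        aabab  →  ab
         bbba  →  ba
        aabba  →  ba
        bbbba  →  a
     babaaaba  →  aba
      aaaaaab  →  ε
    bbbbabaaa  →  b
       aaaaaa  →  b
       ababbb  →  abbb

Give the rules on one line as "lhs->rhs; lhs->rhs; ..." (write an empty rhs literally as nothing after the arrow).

  | aaaa => baa => bb
  | baababaa => babaa => baa => bb
  | aabab => ab
  | bbba => ba

aa->b; aab->; bab->b; bba->a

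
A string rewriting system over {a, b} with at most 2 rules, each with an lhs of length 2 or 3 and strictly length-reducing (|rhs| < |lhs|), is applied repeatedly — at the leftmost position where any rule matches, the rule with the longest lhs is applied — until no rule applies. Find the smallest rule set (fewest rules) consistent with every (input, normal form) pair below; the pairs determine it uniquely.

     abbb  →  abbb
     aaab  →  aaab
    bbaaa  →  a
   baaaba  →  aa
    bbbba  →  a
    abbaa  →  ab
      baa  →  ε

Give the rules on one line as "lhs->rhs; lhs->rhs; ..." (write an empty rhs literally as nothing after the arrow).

  | abbb
  | aaab
  | bbaaa => ba => a
  | baaaba => aba => aa

ba->a; baa->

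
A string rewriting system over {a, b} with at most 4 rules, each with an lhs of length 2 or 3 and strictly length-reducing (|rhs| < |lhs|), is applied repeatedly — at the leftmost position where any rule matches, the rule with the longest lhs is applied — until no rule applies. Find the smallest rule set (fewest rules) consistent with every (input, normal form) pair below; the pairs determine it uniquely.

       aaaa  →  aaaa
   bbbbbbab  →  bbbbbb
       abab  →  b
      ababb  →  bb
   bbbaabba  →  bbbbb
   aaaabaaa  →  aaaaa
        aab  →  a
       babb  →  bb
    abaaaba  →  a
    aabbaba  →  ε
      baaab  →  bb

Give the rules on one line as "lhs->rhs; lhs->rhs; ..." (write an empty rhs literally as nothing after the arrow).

ab->; aba->; ba->; baa->bb

  | aaaa
  | bbbbbbab => bbbbbb
  | abab => b
  | ababb => bb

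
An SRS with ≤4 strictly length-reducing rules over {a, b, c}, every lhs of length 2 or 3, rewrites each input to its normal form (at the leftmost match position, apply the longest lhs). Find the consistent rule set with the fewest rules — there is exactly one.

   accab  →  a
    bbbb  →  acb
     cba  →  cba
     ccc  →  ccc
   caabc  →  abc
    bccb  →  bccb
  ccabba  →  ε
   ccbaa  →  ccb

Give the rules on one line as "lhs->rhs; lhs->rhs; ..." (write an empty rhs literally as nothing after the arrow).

  | accab => aca => a
  | bbbb => acb
  | cba
  | ccc

aa->; bbb->ac; ca->; cab->a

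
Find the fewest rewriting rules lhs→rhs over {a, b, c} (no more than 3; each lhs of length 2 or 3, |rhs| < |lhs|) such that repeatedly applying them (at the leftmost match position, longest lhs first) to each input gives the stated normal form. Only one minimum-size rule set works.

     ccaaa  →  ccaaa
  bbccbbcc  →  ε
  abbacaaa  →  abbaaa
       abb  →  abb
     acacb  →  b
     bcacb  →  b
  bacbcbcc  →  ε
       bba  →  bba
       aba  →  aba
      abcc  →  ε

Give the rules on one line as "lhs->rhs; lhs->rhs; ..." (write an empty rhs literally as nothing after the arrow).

ac->; bc->

  | ccaaa
  | bbccbbcc => bcbbcc => bbcc => bc => ε
  | abbacaaa => abbaaa
  | abb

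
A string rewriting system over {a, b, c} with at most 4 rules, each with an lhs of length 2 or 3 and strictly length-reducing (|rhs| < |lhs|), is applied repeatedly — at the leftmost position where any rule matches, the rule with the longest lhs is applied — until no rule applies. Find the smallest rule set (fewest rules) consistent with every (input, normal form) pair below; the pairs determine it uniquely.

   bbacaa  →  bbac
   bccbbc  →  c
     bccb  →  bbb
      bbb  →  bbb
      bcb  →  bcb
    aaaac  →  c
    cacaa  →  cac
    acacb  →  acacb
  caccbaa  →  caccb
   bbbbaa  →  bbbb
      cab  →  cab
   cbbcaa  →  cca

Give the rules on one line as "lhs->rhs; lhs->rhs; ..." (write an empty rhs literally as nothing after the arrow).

aa->; bbc->ca; bcc->bb

  | bbacaa => bbac
  | bccbbc => bbbbc => bbca => caa => c
  | bccb => bbb
  | bbb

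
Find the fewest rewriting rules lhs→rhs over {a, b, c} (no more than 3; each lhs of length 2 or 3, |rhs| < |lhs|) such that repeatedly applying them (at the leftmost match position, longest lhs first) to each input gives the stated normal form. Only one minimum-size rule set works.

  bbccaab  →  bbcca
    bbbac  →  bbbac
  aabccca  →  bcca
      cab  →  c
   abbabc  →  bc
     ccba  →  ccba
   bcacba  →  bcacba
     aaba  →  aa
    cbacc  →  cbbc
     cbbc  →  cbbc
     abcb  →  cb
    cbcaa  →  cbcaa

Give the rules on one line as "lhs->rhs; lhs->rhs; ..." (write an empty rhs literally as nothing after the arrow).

ab->; acc->bc

  | bbccaab => bbcca
  | bbbac
  | aabccca => accca => bcca
  | cab => c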